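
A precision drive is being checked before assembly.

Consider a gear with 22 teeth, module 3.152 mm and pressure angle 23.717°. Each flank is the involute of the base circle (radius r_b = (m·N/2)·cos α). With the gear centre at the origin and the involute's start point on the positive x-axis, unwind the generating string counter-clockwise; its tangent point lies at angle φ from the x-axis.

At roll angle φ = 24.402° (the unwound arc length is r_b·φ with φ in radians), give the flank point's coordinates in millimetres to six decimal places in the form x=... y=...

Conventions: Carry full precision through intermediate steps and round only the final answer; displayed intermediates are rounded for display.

topology: single-mesh involute geometry — m = 3.152, N = 22
pitch radius r_p = m·N/2 = 3.152·22/2 = 34.672000
base radius r_b = r_p·cos α = 34.672000·cos 23.717° = 31.743717
roll angle φ = 24.402° = 0.42589524 rad
x = r_b·(cos φ + φ·sin φ) = 34.493421
y = r_b·(sin φ − φ·cos φ) = 0.802688

x=34.493421 y=0.802688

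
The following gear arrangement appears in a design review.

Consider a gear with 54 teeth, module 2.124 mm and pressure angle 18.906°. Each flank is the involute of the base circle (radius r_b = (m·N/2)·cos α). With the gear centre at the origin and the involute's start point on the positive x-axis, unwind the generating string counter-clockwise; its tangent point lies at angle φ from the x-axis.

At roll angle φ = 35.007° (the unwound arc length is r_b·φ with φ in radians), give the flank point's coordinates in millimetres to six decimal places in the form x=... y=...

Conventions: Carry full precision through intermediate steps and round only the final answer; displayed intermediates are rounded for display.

x=63.455179 y=3.972909

topology: single-mesh involute geometry — m = 2.124, N = 54
pitch radius r_p = m·N/2 = 2.124·54/2 = 57.348000
base radius r_b = r_p·cos α = 57.348000·cos 18.906° = 54.254158
roll angle φ = 35.007° = 0.61098741 rad
x = r_b·(cos φ + φ·sin φ) = 63.455179
y = r_b·(sin φ − φ·cos φ) = 3.972909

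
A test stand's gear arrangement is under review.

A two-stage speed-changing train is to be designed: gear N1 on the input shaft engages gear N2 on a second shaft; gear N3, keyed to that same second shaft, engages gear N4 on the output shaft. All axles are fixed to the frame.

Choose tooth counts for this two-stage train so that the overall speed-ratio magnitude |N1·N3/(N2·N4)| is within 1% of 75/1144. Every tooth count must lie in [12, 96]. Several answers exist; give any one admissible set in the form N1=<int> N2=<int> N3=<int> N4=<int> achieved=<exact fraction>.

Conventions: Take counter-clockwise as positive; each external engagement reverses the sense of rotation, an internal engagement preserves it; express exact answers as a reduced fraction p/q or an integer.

topology: fixed-axis compound train — 2 stages, target 75/1144
target = 75/1144 in lowest terms: an exact hit needs N1·N3 = k·75 and N2·N4 = k·1144 for one integer k, every count in [12, 96]; additionally prefer no 1:1 stage (N1 ≠ N2, N3 ≠ N4)
k = 1…2: no 1:1-free in-range split of k·75 and k·1144 into factor pairs; take k = 3
k = 3: N1·N3 = 225 = 15·15, N2·N4 = 3432 = 39·88
achieved = 15·15/(39·88) = 75/1144; |achieved − target| = 0 ≤ 3/4576 ✓

N1=15 N2=39 N3=15 N4=88 achieved=75/1144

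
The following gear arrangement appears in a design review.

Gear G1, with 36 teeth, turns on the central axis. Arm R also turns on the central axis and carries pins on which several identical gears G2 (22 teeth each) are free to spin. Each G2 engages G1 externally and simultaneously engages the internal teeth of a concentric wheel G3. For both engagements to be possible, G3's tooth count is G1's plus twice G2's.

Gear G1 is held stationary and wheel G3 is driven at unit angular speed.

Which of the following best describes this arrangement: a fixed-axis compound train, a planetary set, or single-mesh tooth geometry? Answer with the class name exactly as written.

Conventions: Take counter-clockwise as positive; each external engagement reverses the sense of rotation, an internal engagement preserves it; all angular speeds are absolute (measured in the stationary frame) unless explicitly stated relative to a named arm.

recognized (axles ride arm R): planetary set, 36/22/80 teeth
classification: planetary set

planetary set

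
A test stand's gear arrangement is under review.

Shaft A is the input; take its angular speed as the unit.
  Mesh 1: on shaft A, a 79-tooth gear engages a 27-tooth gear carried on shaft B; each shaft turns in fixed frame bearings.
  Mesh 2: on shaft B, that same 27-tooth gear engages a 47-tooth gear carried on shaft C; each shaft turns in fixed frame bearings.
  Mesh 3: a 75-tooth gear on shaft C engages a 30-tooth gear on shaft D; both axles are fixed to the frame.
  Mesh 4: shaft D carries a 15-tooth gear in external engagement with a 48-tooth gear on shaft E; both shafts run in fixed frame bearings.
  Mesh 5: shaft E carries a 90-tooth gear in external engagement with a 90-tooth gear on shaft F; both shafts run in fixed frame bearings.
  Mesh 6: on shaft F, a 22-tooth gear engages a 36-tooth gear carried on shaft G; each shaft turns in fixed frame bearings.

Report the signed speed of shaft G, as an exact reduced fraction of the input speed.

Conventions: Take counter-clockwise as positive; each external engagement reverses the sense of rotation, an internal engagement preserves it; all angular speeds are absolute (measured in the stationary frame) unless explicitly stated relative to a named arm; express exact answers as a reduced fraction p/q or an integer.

6-mesh fixed-axis compound train (all bearings frame-fixed)
mesh 1 [79T→27T]: |ω|/ω_in = 1×79/27 = 79/27, sense flips to −
mesh 2 [27T→47T]: |ω|/ω_in = (79/27)×27/47 = 79/47, sense flips to +
mesh 3 [75T→30T]: |ω|/ω_in = (79/47)×75/30 = 395/94, sense flips to −
mesh 4 [15T→48T]: |ω|/ω_in = (395/94)×15/48 = 1975/1504, sense flips to +
mesh 5 [90T→90T]: |ω|/ω_in = (1975/1504)×90/90 = 1975/1504, sense flips to −
mesh 6 [22T→36T]: |ω|/ω_in = (1975/1504)×22/36 = 21725/27072, sense flips to +
signed output speed (× input speed) = 21725/27072

21725/27072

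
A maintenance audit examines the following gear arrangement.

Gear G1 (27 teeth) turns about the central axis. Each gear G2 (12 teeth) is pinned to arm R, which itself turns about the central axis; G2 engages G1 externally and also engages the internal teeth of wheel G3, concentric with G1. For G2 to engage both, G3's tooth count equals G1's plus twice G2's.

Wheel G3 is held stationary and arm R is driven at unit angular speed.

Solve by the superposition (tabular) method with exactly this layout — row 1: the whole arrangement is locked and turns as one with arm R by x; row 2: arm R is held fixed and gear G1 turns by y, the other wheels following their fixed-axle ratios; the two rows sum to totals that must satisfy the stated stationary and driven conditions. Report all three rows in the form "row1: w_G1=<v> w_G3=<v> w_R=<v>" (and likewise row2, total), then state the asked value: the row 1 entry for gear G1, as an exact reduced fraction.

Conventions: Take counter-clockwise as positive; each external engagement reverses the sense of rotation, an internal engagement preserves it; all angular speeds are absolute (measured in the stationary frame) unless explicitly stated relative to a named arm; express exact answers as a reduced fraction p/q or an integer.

row1: w_G1=1 w_G3=1 w_R=1
row2: w_G1=17/9 w_G3=-1 w_R=0
total: w_G1=26/9 w_G3=0 w_R=1
asked value: 1

recognized (axles ride arm R): planetary set, 27/12/51 teeth
row 1 (train locked, turned with arm): all members turn x
superposition row 2 [arm held]: sun y, ring −(27/51)·y, arm 0
boundary: total ω_ring = x − (27/51)·y = 0 and total ω_arm = x = 1  ⇒  y = 17/9, x = 1
row 2 ring = −(27/51)·17/9 = -1
totals (row 1 + row 2): sun 1 + 17/9 = 26/9, ring 1 + (-1) = 0, arm 1 + 0 = 1
asked cell (row1, sun) = 1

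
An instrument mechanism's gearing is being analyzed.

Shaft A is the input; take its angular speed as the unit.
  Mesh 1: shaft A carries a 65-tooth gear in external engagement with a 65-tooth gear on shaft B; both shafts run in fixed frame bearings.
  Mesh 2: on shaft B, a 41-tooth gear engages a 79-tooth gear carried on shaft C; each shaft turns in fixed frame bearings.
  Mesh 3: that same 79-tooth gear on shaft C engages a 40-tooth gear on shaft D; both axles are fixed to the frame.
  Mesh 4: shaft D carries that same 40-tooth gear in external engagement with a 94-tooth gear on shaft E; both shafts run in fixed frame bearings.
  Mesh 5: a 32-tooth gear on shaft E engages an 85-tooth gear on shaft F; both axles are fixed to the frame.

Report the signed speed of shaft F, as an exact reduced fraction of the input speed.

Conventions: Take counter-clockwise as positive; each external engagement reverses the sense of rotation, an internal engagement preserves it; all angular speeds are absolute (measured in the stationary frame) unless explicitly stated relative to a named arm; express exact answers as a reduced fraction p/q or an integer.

-656/3995

5-mesh fixed-axis compound train (all bearings frame-fixed)
mesh 1 [65T→65T]: |ω|/ω_in = 1×65/65 = 1, sense flips to −
mesh 2 [41T→79T]: |ω|/ω_in = 1×41/79 = 41/79, sense flips to +
mesh 3 [79T→40T]: |ω|/ω_in = (41/79)×79/40 = 41/40, sense flips to −
mesh 4 [40T→94T]: |ω|/ω_in = (41/40)×40/94 = 41/94, sense flips to +
mesh 5 [32T→85T]: |ω|/ω_in = (41/94)×32/85 = 656/3995, sense flips to −
signed output speed (× input speed) = -656/3995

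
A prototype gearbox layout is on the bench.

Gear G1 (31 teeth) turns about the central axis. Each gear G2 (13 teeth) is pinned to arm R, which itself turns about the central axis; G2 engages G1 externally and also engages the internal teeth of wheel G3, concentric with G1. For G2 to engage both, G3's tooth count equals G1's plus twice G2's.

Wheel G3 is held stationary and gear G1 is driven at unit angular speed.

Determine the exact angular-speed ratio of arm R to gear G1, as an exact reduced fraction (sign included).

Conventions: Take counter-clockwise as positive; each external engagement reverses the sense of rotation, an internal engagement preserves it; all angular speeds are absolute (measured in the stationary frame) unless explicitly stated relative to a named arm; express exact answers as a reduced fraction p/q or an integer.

31/88

class = planetary set [G3 = 31+2·13 = 57; Willis about the carrier]
ring teeth: 31 + 2·13 = 57
31(ω_sun−ω_arm) = −57(ω_ring−ω_arm),  ω_ring = 0, ω_sun = 1
31(1−ω_arm) = −57(0−ω_arm)  ⇒  88·ω_arm = 31  ⇒  ω_arm = 31/88
ω_out/ω_in = 31/88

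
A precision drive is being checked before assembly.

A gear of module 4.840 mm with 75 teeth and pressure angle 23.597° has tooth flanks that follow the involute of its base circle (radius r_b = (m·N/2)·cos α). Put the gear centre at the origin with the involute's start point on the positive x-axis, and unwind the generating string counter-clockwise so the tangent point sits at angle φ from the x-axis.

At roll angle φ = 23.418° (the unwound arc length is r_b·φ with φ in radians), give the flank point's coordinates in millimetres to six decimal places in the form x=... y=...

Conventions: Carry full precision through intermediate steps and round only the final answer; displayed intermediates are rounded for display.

recognized (one wheel, involute flank): single-mesh tooth geometry, m = 4.840, N = 75
pitch radius r_p = m·N/2 = 4.840·75/2 = 181.500000
base radius r_b = r_p·cos α = 181.500000·cos 23.597° = 166.323640
roll angle φ = 23.418° = 0.40872120 rad
x = r_b·(cos φ + φ·sin φ) = 179.641242
y = r_b·(sin φ − φ·cos φ) = 3.722561

x=179.641242 y=3.722561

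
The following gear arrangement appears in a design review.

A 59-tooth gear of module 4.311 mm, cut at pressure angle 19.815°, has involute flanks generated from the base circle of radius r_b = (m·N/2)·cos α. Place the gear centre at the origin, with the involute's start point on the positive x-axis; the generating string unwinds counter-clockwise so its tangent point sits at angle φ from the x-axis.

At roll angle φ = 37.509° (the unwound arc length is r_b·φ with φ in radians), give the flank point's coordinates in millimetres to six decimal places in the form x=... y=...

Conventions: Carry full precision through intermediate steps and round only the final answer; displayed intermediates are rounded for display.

single-mesh involute tooth geometry (59T wheel at module 4.311)
pitch radius r_p = m·N/2 = 4.311·59/2 = 127.174500
base radius r_b = r_p·cos α = 127.174500·cos 19.815° = 119.644759
roll angle φ = 37.509° = 0.65465555 rad
x = r_b·(cos φ + φ·sin φ) = 142.600800
y = r_b·(sin φ − φ·cos φ) = 10.717237

x=142.600800 y=10.717237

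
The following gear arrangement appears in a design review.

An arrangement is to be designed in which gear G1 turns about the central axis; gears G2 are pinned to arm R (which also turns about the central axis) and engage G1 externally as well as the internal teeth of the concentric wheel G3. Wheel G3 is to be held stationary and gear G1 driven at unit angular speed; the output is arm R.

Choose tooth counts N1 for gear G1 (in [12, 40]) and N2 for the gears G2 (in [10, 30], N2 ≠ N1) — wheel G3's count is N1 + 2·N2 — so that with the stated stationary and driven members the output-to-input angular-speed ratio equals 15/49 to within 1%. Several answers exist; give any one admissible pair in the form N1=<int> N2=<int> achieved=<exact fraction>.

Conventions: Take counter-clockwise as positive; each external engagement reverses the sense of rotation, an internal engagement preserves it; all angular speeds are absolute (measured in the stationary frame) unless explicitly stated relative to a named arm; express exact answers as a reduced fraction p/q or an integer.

N1=30 N2=19 achieved=15/49

topology: planetary set — design target 15/49, arm = carrier (Willis)
Willis with ω_ring = 0: ω_arm/ω_sun = N1/(N1+N3); set equal to 15/49  ⇒  N3/N1 = 1/(15/49) − 1 = 34/15
N3 = N1 + 2·N2  ⇒  N2/N1 = (N3/N1 − 1)/2 = (34/15 − 1)/2 = 19/30
smallest multiple with N1 ≥ 12 and N2 ≥ 10: k = 1  ⇒  N1 = 1·30 = 30, N2 = 1·19 = 19 (N1 ≤ 40, N2 ≤ 30, N2 ≠ N1 ✓), N3 = 30 + 2·19 = 68
check: N1/(N1+N3) with N1 = 30, N3 = 68 gives 15/49; |achieved − target| = 0 ≤ 3/980 ✓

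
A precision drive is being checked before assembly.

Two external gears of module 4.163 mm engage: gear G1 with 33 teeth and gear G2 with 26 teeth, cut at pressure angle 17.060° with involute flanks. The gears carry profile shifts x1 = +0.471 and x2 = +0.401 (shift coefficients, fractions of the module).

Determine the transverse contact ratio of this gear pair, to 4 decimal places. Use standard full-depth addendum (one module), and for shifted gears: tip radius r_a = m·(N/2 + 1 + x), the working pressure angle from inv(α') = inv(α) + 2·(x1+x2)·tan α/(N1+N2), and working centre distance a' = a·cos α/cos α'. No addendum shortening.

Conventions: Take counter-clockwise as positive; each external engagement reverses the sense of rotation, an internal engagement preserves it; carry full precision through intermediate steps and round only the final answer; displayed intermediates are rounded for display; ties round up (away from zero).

class = single-mesh tooth geometry [involute pair 33T × 26T, m = 4.163]
base radii: r_b1 = 65.667029, r_b2 = 51.737659
tip radii: r_a1 = 74.813273, r_a2 = 59.951363
inv(α') = inv(17.060°) + 2·(+0.471+0.401)·tan α/(33+26) = 0.01819401  ⇒  α' = 21.32463°
a' = a·cos α / cos α' = 122.8085·cos 17.060°/cos 21.32463° = 126.033579
action lengths: √(r_a1²−r_b1²) = 35.845044, √(r_a2²−r_b2²) = 30.288291
base pitch p_b = π·m·cos α = 12.502973
CR = (35.845044 + 30.288291 − 126.033579·sin 21.32463°)/12.502973 = 1.623694
contact ratio ≈ 1.6237

1.6237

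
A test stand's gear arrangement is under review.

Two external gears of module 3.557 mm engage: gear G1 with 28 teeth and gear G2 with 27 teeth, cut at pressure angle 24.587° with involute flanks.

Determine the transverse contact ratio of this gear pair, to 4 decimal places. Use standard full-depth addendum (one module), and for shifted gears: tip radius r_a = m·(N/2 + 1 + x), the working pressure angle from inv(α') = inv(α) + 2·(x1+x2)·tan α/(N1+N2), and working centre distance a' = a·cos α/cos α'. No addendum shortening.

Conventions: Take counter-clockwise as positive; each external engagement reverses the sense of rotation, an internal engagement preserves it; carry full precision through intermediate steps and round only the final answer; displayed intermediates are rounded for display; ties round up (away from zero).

topology: single-mesh involute geometry — m = 3.557, 28T/27T pair
base radii: r_b1 = 45.282842, r_b2 = 43.665598
tip radii: r_a1 = 53.355000, r_a2 = 51.576500
no profile shift: α' = α, a' = a
action lengths: √(r_a1²−r_b1²) = 28.217375, √(r_a2²−r_b2²) = 27.449061
base pitch p_b = π·m·cos α = 10.161446
CR = (28.217375 + 27.449061 − 97.817500·sin 24.58700°)/10.161446 = 1.472927
contact ratio ≈ 1.4729

1.4729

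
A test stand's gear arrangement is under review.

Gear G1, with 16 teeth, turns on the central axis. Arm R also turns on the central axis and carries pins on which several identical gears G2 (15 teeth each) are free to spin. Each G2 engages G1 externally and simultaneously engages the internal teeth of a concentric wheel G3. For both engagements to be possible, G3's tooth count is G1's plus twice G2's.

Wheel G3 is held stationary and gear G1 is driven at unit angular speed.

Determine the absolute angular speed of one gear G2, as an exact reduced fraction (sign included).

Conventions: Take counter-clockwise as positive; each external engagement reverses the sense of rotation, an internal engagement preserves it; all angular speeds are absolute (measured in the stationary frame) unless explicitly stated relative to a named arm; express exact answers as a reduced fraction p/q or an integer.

-8/15

topology: planetary set — G1 16T / G2 15T / G3 46T, arm = carrier (Willis)
ring teeth: 16 + 2·15 = 46
16(ω_sun−ω_arm) = −46(ω_ring−ω_arm),  ω_ring = 0, ω_sun = 1
16(1−ω_arm) = −46(0−ω_arm)  ⇒  62·ω_arm = 16  ⇒  ω_arm = 8/31
sun–planet mesh: 16·(1−8/31) = −15·(ω_p−ω_arm)  ⇒  ω_p−ω_arm = -368/465
ω_p = 8/31 − 368/465 = -8/15
exact speed ratio = -8/15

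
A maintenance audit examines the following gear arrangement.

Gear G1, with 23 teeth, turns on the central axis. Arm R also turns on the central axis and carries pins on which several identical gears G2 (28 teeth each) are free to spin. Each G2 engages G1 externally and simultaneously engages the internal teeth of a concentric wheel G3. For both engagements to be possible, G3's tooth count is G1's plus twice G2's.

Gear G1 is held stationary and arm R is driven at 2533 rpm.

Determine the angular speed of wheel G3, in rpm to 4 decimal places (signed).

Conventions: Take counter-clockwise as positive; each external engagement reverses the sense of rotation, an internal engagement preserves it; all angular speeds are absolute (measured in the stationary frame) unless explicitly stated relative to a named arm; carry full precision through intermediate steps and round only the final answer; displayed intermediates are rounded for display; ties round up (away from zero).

topology: planetary set — G1 23T / G2 28T / G3 79T, arm = carrier (Willis)
normalise by the input: solve with ω_arm = 1, then scale by 2533 rpm
ring teeth: 23 + 2·28 = 79
23(ω_sun−ω_arm) = −79(ω_ring−ω_arm),  ω_sun = 0, ω_arm = 1
ω_ring = 1 − (23/79)(0−1) = 102/79
scale: ω_ring = 102/79 × 2533 rpm = +3270.4557 rpm

+3270.4557 rpm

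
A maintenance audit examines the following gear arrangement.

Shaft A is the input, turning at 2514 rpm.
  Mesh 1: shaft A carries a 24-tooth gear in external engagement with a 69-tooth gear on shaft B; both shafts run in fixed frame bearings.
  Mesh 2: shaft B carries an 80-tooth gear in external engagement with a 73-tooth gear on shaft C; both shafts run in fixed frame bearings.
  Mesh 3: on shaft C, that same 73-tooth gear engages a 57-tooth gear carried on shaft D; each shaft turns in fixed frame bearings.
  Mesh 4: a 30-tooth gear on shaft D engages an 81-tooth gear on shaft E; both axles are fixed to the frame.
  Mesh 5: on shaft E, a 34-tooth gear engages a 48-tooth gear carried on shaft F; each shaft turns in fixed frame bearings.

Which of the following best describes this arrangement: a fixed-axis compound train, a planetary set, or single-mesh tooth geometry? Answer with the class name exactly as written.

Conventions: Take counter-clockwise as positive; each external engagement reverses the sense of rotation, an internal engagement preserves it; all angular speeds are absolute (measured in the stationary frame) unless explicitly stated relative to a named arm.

fixed-axis compound train

topology: fixed-axis compound train — 5 meshes, A→F
classification: fixed-axis compound train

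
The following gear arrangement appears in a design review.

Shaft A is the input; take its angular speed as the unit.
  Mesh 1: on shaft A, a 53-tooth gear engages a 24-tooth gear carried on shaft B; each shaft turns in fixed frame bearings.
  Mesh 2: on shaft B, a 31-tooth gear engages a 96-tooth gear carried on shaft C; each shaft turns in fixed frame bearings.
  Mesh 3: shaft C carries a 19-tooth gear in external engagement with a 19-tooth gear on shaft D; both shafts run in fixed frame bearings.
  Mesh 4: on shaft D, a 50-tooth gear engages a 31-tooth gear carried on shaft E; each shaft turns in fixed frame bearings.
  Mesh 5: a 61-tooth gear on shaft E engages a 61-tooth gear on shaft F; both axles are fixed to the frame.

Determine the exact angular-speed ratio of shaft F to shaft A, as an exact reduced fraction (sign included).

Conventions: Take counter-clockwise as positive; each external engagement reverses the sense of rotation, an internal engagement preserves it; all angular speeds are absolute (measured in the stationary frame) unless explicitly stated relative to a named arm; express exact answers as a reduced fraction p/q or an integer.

-1325/1152

class = fixed-axis compound train [5 meshes; 5 ratios multiply, 5 sense flips]
mesh 1 [53T→24T]: running ratio 53/24, sense −
mesh 2 [31T→96T]: running ratio 1643/2304, sense +
mesh 3 [19T→19T]: running ratio 1643/2304, sense −
mesh 4 [50T→31T]: running ratio 1325/1152, sense +
mesh 5 [61T→61T]: running ratio 1325/1152, sense −
ω_out/ω_in = -1325/1152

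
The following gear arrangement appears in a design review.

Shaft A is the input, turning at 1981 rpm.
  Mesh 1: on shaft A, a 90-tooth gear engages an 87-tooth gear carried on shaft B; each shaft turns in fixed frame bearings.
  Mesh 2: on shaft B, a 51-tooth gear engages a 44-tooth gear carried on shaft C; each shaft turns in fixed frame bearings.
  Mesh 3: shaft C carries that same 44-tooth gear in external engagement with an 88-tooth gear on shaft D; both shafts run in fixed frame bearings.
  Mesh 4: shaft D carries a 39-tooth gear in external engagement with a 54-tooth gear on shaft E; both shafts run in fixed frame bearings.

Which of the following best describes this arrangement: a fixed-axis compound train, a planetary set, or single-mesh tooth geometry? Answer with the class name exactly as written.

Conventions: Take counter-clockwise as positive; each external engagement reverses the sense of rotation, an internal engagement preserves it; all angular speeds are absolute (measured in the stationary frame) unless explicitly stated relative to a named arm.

class = fixed-axis compound train [4 meshes; 4 ratios multiply, 4 sense flips]
classification: fixed-axis compound train

fixed-axis compound train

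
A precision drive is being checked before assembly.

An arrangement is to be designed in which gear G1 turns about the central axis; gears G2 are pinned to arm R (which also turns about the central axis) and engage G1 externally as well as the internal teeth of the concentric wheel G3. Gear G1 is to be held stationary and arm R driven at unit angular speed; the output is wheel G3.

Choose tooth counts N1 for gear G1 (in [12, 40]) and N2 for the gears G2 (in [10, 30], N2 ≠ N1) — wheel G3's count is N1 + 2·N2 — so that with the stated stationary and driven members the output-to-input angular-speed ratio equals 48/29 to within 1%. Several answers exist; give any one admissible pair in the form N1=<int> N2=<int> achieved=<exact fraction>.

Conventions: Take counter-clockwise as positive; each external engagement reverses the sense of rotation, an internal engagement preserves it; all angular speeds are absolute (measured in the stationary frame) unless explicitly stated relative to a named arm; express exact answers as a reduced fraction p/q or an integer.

planetary set to be sized for 48/29 (Willis relation)
Willis with ω_sun = 0: ω_ring/ω_arm = (N1+N3)/N3; set equal to 48/29  ⇒  N3/N1 = 1/(48/29 − 1) = 29/19
N3 = N1 + 2·N2  ⇒  N2/N1 = (N3/N1 − 1)/2 = (29/19 − 1)/2 = 5/19
smallest multiple with N1 ≥ 12 and N2 ≥ 10: k = 2  ⇒  N1 = 2·19 = 38, N2 = 2·5 = 10 (N1 ≤ 40, N2 ≤ 30, N2 ≠ N1 ✓), N3 = 38 + 2·10 = 58
check: (N1+N3)/N3 with N1 = 38, N3 = 58 gives 48/29; |achieved − target| = 0 ≤ 12/725 ✓

N1=38 N2=10 achieved=48/29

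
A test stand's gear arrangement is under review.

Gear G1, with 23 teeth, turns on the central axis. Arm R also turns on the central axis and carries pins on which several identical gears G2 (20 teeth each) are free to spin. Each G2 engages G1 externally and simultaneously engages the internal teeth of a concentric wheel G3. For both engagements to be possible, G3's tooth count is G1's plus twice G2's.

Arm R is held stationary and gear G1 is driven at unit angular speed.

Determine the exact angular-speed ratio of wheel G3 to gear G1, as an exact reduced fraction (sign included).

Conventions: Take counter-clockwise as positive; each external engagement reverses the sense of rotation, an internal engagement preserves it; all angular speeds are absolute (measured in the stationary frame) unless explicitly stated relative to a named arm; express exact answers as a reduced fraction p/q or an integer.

class = planetary set [G3 = 23+2·20 = 63; Willis about the carrier]
ring teeth: 23 + 2·20 = 63
23(ω_sun−ω_arm) = −63(ω_ring−ω_arm),  ω_arm = 0, ω_sun = 1
ω_ring = 0 − (23/63)(1−0) = -23/63
ω_out/ω_in = -23/63

-23/63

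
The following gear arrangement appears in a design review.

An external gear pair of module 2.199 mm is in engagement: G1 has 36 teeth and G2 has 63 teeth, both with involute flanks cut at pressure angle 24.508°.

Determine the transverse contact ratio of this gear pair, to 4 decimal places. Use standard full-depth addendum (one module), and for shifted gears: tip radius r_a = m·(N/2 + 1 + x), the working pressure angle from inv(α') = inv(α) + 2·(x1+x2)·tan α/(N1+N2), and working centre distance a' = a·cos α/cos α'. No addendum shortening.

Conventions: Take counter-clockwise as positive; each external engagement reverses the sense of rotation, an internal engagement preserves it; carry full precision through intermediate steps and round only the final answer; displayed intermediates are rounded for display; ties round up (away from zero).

1.5457

single-mesh involute tooth geometry (36T engaging 63T at module 2.199)
base radii: r_b1 = 36.015795, r_b2 = 63.027641
tip radii: r_a1 = 41.781000, r_a2 = 71.467500
no profile shift: α' = α, a' = a
action lengths: √(r_a1²−r_b1²) = 21.178161, √(r_a2²−r_b2²) = 33.691543
base pitch p_b = π·m·cos α = 6.285942
CR = (21.178161 + 33.691543 − 108.850500·sin 24.50800°)/6.285942 = 1.545720
contact ratio ≈ 1.5457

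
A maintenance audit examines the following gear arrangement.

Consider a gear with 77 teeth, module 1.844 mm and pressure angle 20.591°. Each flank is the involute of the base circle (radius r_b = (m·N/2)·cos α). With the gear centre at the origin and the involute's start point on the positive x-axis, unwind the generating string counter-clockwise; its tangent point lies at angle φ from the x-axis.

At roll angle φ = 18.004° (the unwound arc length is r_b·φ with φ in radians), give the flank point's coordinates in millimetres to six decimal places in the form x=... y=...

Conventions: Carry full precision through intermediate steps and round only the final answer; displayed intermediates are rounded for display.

single-mesh involute tooth geometry (77T wheel at module 1.844)
pitch radius r_p = m·N/2 = 1.844·77/2 = 70.994000
base radius r_b = r_p·cos α = 70.994000·cos 20.591° = 66.458533
roll angle φ = 18.004° = 0.31422908 rad
x = r_b·(cos φ + φ·sin φ) = 69.659039
y = r_b·(sin φ − φ·cos φ) = 0.680572

x=69.659039 y=0.680572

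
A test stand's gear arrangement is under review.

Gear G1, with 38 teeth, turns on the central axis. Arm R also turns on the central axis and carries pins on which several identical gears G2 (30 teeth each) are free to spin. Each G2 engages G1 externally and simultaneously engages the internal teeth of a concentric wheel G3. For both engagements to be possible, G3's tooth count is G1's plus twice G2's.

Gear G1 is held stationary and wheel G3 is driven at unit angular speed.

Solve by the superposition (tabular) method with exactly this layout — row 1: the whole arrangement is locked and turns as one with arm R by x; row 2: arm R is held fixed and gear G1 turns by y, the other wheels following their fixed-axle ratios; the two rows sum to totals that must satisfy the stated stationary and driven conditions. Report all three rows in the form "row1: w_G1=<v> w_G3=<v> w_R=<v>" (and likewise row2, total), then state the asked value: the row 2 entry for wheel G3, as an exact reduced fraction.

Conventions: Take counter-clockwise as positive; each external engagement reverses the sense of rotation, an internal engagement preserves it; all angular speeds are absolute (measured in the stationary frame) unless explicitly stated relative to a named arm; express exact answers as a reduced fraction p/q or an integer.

row1: w_G1=49/68 w_G3=49/68 w_R=49/68
row2: w_G1=-49/68 w_G3=19/68 w_R=0
total: w_G1=0 w_G3=1 w_R=49/68
asked value: 19/68

planetary set (38T centre, 30T on arm, 98T internal) — Willis relation
row 1 — lock + rotate with arm: ω_sun = ω_ring = ω_arm = x
row 2 (arm held, sun turns y): ω_ring = −(38/98)·y, ω_arm = 0
boundary: total ω_sun = x + y = 0 and total ω_ring = x − (38/98)·y = 1  ⇒  y = -49/68, x = 49/68
row 2 ring = −(38/98)·(-49/68) = 19/68
totals (row 1 + row 2): sun 49/68 + (-49/68) = 0, ring 49/68 + 19/68 = 1, arm 49/68 + 0 = 49/68
asked cell (row2, ring) = 19/68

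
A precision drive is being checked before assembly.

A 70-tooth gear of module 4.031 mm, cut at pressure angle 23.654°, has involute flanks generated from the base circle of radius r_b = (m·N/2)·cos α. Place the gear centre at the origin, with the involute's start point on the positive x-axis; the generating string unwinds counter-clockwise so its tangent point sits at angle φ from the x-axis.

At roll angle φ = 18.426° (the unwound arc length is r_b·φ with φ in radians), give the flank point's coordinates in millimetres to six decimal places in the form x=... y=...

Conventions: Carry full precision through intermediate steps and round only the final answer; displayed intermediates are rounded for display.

single-mesh involute tooth geometry (70T wheel at module 4.031)
pitch radius r_p = m·N/2 = 4.031·70/2 = 141.085000
base radius r_b = r_p·cos α = 141.085000·cos 23.654° = 129.231744
roll angle φ = 18.426° = 0.32159437 rad
x = r_b·(cos φ + φ·sin φ) = 135.742710
y = r_b·(sin φ − φ·cos φ) = 1.417996

x=135.742710 y=1.417996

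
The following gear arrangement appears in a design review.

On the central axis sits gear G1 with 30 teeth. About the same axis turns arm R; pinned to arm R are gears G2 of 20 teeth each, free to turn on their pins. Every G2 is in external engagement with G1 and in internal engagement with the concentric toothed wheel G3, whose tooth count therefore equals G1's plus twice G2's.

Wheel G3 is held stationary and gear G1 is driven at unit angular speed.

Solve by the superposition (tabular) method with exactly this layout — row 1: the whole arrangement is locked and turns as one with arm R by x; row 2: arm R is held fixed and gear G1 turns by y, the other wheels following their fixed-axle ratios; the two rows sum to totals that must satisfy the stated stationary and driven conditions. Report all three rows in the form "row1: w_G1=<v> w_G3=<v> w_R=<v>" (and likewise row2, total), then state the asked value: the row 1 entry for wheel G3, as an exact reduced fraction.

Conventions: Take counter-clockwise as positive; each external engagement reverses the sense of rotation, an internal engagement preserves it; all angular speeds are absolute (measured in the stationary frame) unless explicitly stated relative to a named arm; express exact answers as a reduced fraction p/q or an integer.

row1: w_G1=3/10 w_G3=3/10 w_R=3/10
row2: w_G1=7/10 w_G3=-3/10 w_R=0
total: w_G1=1 w_G3=0 w_R=3/10
asked value: 3/10

topology: planetary set — G1 30T / G2 20T / G3 70T, arm = carrier (Willis)
row 1: whole set turns with the arm by x
superposition row 2 [arm held]: sun y, ring −(30/70)·y, arm 0
boundary: total ω_ring = x − (30/70)·y = 0 and total ω_sun = x + y = 1  ⇒  y = 7/10, x = 3/10
row 2 ring = −(30/70)·7/10 = -3/10
totals (row 1 + row 2): sun 3/10 + 7/10 = 1, ring 3/10 + (-3/10) = 0, arm 3/10 + 0 = 3/10
asked cell (row1, ring) = 3/10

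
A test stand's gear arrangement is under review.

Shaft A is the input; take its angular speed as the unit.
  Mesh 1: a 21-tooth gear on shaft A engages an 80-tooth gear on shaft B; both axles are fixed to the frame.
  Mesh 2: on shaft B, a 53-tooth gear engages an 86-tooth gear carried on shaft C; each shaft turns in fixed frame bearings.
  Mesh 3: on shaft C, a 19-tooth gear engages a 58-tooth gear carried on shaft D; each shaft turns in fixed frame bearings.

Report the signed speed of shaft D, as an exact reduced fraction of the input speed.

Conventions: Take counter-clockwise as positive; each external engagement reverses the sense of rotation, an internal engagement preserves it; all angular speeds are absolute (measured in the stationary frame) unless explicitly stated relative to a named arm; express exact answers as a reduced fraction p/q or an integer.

3-mesh fixed-axis compound train (all bearings frame-fixed)
mesh 1 [21T→80T]: |ω|/ω_in = 1×21/80 = 21/80, sense flips to −
mesh 2 [53T→86T]: |ω|/ω_in = (21/80)×53/86 = 1113/6880, sense flips to +
mesh 3 [19T→58T]: |ω|/ω_in = (1113/6880)×19/58 = 21147/399040, sense flips to −
signed output speed (× input speed) = -21147/399040

-21147/399040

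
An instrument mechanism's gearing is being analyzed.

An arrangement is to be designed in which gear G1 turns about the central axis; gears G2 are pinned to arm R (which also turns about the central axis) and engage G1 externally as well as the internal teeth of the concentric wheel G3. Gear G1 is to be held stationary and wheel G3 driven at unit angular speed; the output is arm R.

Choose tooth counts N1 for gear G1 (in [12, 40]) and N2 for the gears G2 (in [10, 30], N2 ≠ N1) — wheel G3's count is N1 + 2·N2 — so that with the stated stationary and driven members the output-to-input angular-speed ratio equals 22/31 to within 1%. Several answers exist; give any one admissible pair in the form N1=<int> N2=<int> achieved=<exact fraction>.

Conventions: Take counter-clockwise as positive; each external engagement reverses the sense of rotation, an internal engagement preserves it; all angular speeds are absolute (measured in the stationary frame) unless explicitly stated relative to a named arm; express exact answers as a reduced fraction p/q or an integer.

N1=18 N2=13 achieved=22/31

planetary set to be sized for 22/31 (Willis relation)
Willis with ω_sun = 0: ω_arm/ω_ring = N3/(N1+N3); set equal to 22/31  ⇒  N3/N1 = (22/31)/(1 − 22/31) = 22/9
N3 = N1 + 2·N2  ⇒  N2/N1 = (N3/N1 − 1)/2 = (22/9 − 1)/2 = 13/18
smallest multiple with N1 ≥ 12 and N2 ≥ 10: k = 1  ⇒  N1 = 1·18 = 18, N2 = 1·13 = 13 (N1 ≤ 40, N2 ≤ 30, N2 ≠ N1 ✓), N3 = 18 + 2·13 = 44
check: N3/(N1+N3) with N1 = 18, N3 = 44 gives 22/31; |achieved − target| = 0 ≤ 11/1550 ✓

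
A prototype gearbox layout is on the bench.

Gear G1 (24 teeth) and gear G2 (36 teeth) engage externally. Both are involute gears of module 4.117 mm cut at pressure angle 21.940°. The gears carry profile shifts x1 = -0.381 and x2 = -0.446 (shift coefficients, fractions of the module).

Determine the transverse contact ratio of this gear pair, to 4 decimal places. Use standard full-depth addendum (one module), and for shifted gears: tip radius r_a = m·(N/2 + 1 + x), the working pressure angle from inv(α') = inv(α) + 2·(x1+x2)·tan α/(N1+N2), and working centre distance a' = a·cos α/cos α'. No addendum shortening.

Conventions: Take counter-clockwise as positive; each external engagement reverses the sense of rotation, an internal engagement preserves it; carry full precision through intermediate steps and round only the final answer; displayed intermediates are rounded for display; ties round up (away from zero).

topology: single-mesh involute geometry — m = 4.117, 24T/36T pair
base radii: r_b1 = 45.825947, r_b2 = 68.738920
tip radii: r_a1 = 51.952423, r_a2 = 76.386818
inv(α') = inv(21.940°) + 2·(-0.381-0.446)·tan α/(24+36) = 0.00877927  ⇒  α' = 16.84812°
a' = a·cos α / cos α' = 123.5100·cos 21.940°/cos 16.84812° = 119.702945
action lengths: √(r_a1²−r_b1²) = 24.475230, √(r_a2²−r_b2²) = 33.315265
base pitch p_b = π·m·cos α = 11.997205
CR = (24.475230 + 33.315265 − 119.702945·sin 16.84812°)/11.997205 = 1.925141
contact ratio ≈ 1.9251

1.9251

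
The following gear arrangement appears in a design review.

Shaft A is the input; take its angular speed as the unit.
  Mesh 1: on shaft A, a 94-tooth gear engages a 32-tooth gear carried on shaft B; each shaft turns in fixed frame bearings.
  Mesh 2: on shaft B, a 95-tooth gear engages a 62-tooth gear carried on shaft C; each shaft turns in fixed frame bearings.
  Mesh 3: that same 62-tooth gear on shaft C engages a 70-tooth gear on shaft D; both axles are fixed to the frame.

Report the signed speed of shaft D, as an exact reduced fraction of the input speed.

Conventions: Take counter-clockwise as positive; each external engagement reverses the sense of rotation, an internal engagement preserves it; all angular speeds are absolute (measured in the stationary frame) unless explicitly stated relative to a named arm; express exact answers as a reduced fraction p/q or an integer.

3-mesh fixed-axis compound train (all bearings frame-fixed)
mesh 1 [94T→32T]: |ω|/ω_in = 1×94/32 = 47/16, sense flips to −
mesh 2 [95T→62T]: |ω|/ω_in = (47/16)×95/62 = 4465/992, sense flips to +
mesh 3 [62T→70T]: |ω|/ω_in = (4465/992)×62/70 = 893/224, sense flips to −
signed output speed (× input speed) = -893/224

-893/224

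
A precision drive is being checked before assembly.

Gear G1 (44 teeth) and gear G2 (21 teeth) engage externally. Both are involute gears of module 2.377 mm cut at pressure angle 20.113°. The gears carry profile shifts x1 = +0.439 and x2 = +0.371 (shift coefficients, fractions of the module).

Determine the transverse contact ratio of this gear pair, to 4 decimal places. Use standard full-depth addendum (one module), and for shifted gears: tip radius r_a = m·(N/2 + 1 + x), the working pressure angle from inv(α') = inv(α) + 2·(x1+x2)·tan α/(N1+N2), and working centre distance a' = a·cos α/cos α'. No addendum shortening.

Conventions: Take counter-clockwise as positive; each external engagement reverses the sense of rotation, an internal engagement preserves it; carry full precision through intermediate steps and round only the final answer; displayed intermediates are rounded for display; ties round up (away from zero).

single-mesh involute tooth geometry (44T engaging 21T at module 2.377)
base radii: r_b1 = 49.104916, r_b2 = 23.436437
tip radii: r_a1 = 55.714503, r_a2 = 28.217367
inv(α') = inv(20.113°) + 2·(+0.439+0.371)·tan α/(44+21) = 0.02429422  ⇒  α' = 23.38856°
a' = a·cos α / cos α' = 77.2525·cos 20.113°/cos 23.38856° = 79.035381
action lengths: √(r_a1²−r_b1²) = 26.321342, √(r_a2²−r_b2²) = 15.714745
base pitch p_b = π·m·cos α = 7.012166
CR = (26.321342 + 15.714745 − 79.035381·sin 23.38856°)/7.012166 = 1.520477
contact ratio ≈ 1.5205

1.5205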